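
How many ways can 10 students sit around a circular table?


Circular arrangements of 10 distinct objects: fix one position to break rotational symmetry.
(n-1)! = 9! = 362880

362880


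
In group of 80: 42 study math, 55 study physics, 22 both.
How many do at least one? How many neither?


|A∪B| = 42+55-22 = 75
Neither = 80-75 = 5

At least one: 75; Neither: 5


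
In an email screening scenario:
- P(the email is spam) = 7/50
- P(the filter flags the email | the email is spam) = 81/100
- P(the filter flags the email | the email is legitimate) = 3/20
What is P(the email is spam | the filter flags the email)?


Using Bayes' theorem:
P(A|B) = P(B|A)·P(A) / P(B)

P(the filter flags the email) = 81/100 × 7/50 + 3/20 × 43/50
= 567/5000 + 129/1000 = 303/1250

P(the email is spam|the filter flags the email) = (567/5000) / (303/1250) = 189/404

P(the email is spam|the filter flags the email) = 189/404 ≈ 46.78%


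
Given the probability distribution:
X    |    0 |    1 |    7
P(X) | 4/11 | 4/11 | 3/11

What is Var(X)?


E[X] = 25/11
E[X²] = 151/11
Var(X) = E[X²] - (E[X])² = 151/11 - 625/121 = 1036/121

Var(X) = 1036/121 ≈ 8.5620


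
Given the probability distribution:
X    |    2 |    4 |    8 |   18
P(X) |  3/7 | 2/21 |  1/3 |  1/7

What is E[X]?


E[X] = Σ x·P(X=x)
= (2)×(3/7) + (4)×(2/21) + (8)×(1/3) + (18)×(1/7)
= 136/21

E[X] = 136/21


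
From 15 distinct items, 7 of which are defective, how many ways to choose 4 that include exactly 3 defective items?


Choose 3 of the 7 defective items and 1 of the other 8 items:
C(7,3)×C(8,1) = 35×8 = 280

280


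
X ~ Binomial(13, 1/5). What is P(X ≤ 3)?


P(X ≤ 3) = Σ P(X=i) for i=0..3
P(X=0) = 67108864/1220703125
P(X=1) = 218103808/1220703125
P(X=2) = 327155712/1220703125
P(X=3) = 299892736/1220703125
Sum = 182452224/244140625

P(X ≤ 3) = 182452224/244140625 ≈ 74.73%


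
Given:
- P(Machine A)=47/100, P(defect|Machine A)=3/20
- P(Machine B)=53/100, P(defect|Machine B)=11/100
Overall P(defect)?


P(B) = Σ P(B|Aᵢ)×P(Aᵢ)
  3/20×47/100 = 141/2000
  11/100×53/100 = 583/10000
Sum = 161/1250

P(defect) = 161/1250 ≈ 12.88%


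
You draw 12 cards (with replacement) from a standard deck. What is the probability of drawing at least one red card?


P(not a red card) = 26/52 = 1/2
P(none in 12 draws) = (1/2)^12 = 1/4096
P(≥1 red card) = 1 - 1/4096 = 4095/4096

P = 4095/4096 ≈ 99.98%


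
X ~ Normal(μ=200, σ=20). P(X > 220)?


z = (220-200)/20 = 1.0
P(X > 220) = 1 - P(Z ≤ 1.0) = 1 - 0.8413 = 0.1587

P(X > 220) ≈ 0.1587


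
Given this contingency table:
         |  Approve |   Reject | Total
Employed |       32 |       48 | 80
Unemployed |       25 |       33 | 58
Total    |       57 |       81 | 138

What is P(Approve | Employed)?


P(Approve | Employed) = 32/(32+48) = 32/80 = 2/5

P(Approve|Employed) = 2/5 ≈ 40.00%


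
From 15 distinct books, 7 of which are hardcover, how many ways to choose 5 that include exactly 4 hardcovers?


Choose 4 of the 7 hardcovers and 1 of the other 8 books:
C(7,4)×C(8,1) = 35×8 = 280

280


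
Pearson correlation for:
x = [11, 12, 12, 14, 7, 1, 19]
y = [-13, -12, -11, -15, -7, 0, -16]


n=7, Σx=76, Σy=-74, Σxy=-982, Σx²=1016, Σy²=964
r = (7×(-982) - 76×(-74))/√((7×1016 - 76²)(7×964 - (-74)²))
= -1250/√(1336×1272) = -1250/√1699392 ≈ -1250/1303.6073 ≈ -0.9589

r ≈ -0.9589


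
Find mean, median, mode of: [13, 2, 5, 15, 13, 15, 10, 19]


Sorted: [2, 5, 10, 13, 13, 15, 15, 19]
Mean = 92/8 = 23/2
Median = 13
Freq: {13: 2, 2: 1, 5: 1, 15: 2, 10: 1, 19: 1}
Mode: [13, 15]

Mean=23/2, Median=13, Mode=[13, 15]


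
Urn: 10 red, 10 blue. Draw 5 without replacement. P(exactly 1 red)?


Hypergeometric: C(10,1)×C(10,4)/C(20,5)
= 10×210/15504 = 175/1292

P(X=1) = 175/1292 ≈ 13.54%


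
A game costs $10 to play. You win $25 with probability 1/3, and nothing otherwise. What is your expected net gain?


E[gain] = (25-10)×1/3 + (-10)×2/3
= 5 - 20/3 = -5/3

Expected net gain = $-5/3 ≈ $-1.67


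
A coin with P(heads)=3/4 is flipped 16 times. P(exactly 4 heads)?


Binomial: P(X=4) = C(16,4)×p^4×(1-p)^12
= 1820 × 81/256 × 1/16777216 = 36855/1073741824

P(X=4) = 36855/1073741824 ≈ 0.00%


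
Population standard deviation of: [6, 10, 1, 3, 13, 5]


Mean = 38/6 = 19/3
  (6-19/3)²=1/9
  (10-19/3)²=121/9
  (1-19/3)²=256/9
  (3-19/3)²=100/9
  (13-19/3)²=400/9
  (5-19/3)²=16/9
Σ(x-μ)² = 298/3
σ² = (298/3)/6 = 149/9

σ = √(149/9) ≈ 4.0689


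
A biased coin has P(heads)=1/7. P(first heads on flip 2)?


Geometric: P(X=2) = (1-p)^(k-1)×p = (6/7)^1×1/7 = 6/49

P(X=2) = 6/49 ≈ 12.24%


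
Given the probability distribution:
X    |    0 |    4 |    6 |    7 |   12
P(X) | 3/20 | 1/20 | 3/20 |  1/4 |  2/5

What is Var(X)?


E[X] = 153/20
E[X²] = 1521/20
Var(X) = E[X²] - (E[X])² = 1521/20 - 23409/400 = 7011/400

Var(X) = 7011/400 ≈ 17.5275


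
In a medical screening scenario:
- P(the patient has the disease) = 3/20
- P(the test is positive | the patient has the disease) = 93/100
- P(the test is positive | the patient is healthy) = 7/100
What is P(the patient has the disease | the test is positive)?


Using Bayes' theorem:
P(A|B) = P(B|A)·P(A) / P(B)

P(the test is positive) = 93/100 × 3/20 + 7/100 × 17/20
= 279/2000 + 119/2000 = 199/1000

P(the patient has the disease|the test is positive) = (279/2000) / (199/1000) = 279/398

P(the patient has the disease|the test is positive) = 279/398 ≈ 70.10%


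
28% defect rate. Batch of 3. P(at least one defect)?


P(all good) = (18/25)^3 = 5832/15625
P(≥1 defect) = 9793/15625

P = 9793/15625 ≈ 62.68%


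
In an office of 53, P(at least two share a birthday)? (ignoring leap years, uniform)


P(all different) = Π(365-i)/365 for i=0..52
= 0.018862
P(match) = 1 - 0.018862 = 0.981138

P ≈ 0.9811 ≈ 98.11%


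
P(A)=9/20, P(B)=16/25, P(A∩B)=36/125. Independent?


P(A)×P(B) = 36/125
P(A∩B) = 36/125
Equal ✓ → Independent

Yes, independent


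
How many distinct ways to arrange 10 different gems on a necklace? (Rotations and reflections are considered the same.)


Free circular arrangements: rotations and reflections both identified.
(n-1)!/2 = 9!/2 = 362880/2 = 181440

181440


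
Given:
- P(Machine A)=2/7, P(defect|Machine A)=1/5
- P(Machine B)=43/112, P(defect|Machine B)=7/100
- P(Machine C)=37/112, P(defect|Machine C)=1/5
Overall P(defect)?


P(B) = Σ P(B|Aᵢ)×P(Aᵢ)
  1/5×2/7 = 2/35
  7/100×43/112 = 43/1600
  1/5×37/112 = 37/560
Sum = 1681/11200

P(defect) = 1681/11200 ≈ 15.01%


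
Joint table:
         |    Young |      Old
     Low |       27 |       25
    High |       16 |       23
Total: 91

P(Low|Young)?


P(Low|Young) = 27/(27+16) = 27/43

P = 27/43 ≈ 62.79%


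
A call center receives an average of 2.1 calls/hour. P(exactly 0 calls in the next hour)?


Poisson(λ=2.1): P(X=0) = e^(-λ)×λ^k/k!
= e^(-2.1) × 2.1^0 / 0!
≈ 0.1224564283 × 1 / 1 ≈ 0.122456

P(X=0) ≈ 0.122456 ≈ 12.25%


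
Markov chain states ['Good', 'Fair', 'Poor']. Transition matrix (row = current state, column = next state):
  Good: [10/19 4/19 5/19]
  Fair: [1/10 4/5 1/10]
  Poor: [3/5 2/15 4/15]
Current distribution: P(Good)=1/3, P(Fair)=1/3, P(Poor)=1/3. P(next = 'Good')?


P(next=Good) = Σᵢ P(now=i)×P(i→Good)
= 1/3×10/19 + 1/3×1/10 + 1/3×3/5
= 10/57 + 1/30 + 1/5 = 233/570

P = 233/570 ≈ 0.4088


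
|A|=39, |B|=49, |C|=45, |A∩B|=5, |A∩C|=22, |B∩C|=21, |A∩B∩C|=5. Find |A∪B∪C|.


|A∪B∪C| = 39+49+45-5-22-21+5 = 90

|A∪B∪C| = 90


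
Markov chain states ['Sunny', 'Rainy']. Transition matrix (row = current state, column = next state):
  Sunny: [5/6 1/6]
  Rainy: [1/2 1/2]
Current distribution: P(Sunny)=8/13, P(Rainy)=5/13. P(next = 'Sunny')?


P(next=Sunny) = Σᵢ P(now=i)×P(i→Sunny)
= 8/13×5/6 + 5/13×1/2
= 20/39 + 5/26 = 55/78

P = 55/78 ≈ 0.7051


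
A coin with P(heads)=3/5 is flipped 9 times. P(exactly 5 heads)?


Binomial: P(X=5) = C(9,5)×p^5×(1-p)^4
= 126 × 243/3125 × 16/625 = 489888/1953125

P(X=5) = 489888/1953125 ≈ 25.08%


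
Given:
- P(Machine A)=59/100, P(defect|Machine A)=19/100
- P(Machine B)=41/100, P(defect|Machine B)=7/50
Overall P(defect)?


P(B) = Σ P(B|Aᵢ)×P(Aᵢ)
  19/100×59/100 = 1121/10000
  7/50×41/100 = 287/5000
Sum = 339/2000

P(defect) = 339/2000 ≈ 16.95%


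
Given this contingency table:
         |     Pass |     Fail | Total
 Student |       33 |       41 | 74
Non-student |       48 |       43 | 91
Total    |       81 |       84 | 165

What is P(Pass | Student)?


P(Pass | Student) = 33/(33+41) = 33/74

P(Pass|Student) = 33/74 ≈ 44.59%


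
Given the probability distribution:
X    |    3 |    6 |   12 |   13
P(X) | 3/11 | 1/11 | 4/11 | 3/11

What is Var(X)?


E[X] = 102/11
E[X²] = 1146/11
Var(X) = E[X²] - (E[X])² = 1146/11 - 10404/121 = 2202/121

Var(X) = 2202/121 ≈ 18.1983


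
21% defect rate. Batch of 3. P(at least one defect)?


P(all good) = (79/100)^3 = 493039/1000000
P(≥1 defect) = 506961/1000000

P = 506961/1000000 ≈ 50.70%


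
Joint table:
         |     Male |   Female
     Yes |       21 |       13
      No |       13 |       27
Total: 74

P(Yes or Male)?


P(Yes∨Male) = P(Yes) + P(Male) - P(Yes∧Male)
= (34 + 34 - 21)/74 = 47/74

P = 47/74 ≈ 63.51%


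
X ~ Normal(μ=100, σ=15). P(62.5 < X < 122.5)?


z₁=(62.5-100)/15=-2.5, z₂=(122.5-100)/15=1.5
P = Φ(1.5) - Φ(-2.5) = 0.933193 - 0.006210 = 0.926983 ≈ 0.9270

P(62.5 < X < 122.5) ≈ 0.9270


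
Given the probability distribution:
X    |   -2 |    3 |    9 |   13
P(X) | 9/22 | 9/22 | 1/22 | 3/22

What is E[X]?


E[X] = Σ x·P(X=x)
= (-2)×(9/22) + (3)×(9/22) + (9)×(1/22) + (13)×(3/22)
= 57/22

E[X] = 57/22


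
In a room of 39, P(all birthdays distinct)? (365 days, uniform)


P(all different) = Π(365-i)/365 for i=0..38
= (365/365)×(364/365)×...×(327/365)
= 0.121780

P ≈ 0.1218 ≈ 12.18%


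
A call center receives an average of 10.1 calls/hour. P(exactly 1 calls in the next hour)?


Poisson(λ=10.1): P(X=1) = e^(-λ)×λ^k/k!
= e^(-10.1) × 10.1^1 / 1!
≈ 4.107955523e-05 × 10.1 / 1 ≈ 0.000415

P(X=1) ≈ 0.000415 ≈ 0.04%


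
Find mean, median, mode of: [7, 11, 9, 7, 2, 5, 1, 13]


Sorted: [1, 2, 5, 7, 7, 9, 11, 13]
Mean = 55/8
Median = 7
Freq: {7: 2, 11: 1, 9: 1, 2: 1, 5: 1, 1: 1, 13: 1}
Mode: [7]

Mean=55/8, Median=7, Mode=7


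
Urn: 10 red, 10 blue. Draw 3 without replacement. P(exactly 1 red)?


Hypergeometric: C(10,1)×C(10,2)/C(20,3)
= 10×45/1140 = 15/38

P(X=1) = 15/38 ≈ 39.47%


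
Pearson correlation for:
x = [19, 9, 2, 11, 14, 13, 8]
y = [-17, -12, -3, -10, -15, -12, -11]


n=7, Σx=76, Σy=-80, Σxy=-1001, Σx²=996, Σy²=1032
r = (7×(-1001) - 76×(-80))/√((7×996 - 76²)(7×1032 - (-80)²))
= -927/√(1196×824) = -927/√985504 ≈ -927/992.7255 ≈ -0.9338

r ≈ -0.9338


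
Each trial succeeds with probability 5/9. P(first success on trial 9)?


Geometric: P(X=9) = (1-p)^(k-1)×p = (4/9)^8×5/9 = 327680/387420489

P(X=9) = 327680/387420489 ≈ 0.08%


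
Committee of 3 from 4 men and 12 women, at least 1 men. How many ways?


Count by #men:
  1M,2W: C(4,1)×C(12,2)=264
  2M,1W: C(4,2)×C(12,1)=72
  3M,0W: C(4,3)×C(12,0)=4
Total = 340

340


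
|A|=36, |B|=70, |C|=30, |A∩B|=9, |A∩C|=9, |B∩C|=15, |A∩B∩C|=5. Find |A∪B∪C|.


|A∪B∪C| = 36+70+30-9-9-15+5 = 108

|A∪B∪C| = 108


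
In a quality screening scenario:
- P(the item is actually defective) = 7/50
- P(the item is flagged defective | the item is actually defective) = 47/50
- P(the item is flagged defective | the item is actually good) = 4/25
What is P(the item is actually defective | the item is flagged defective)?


Using Bayes' theorem:
P(A|B) = P(B|A)·P(A) / P(B)

P(the item is flagged defective) = 47/50 × 7/50 + 4/25 × 43/50
= 329/2500 + 86/625 = 673/2500

P(the item is actually defective|the item is flagged defective) = (329/2500) / (673/2500) = 329/673

P(the item is actually defective|the item is flagged defective) = 329/673 ≈ 48.89%


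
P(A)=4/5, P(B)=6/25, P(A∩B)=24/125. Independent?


P(A)×P(B) = 24/125
P(A∩B) = 24/125
Equal ✓ → Independent

Yes, independent


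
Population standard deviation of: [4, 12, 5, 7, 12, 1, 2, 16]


Mean = 59/8
  (4-59/8)²=729/64
  (12-59/8)²=1369/64
  (5-59/8)²=361/64
  (7-59/8)²=9/64
  (12-59/8)²=1369/64
  (1-59/8)²=2601/64
  (2-59/8)²=1849/64
  (16-59/8)²=4761/64
Σ(x-μ)² = 1631/8
σ² = (1631/8)/8 = 1631/64

σ = √(1631/64) ≈ 5.0482


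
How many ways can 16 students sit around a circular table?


Circular arrangements of 16 distinct objects: fix one position to break rotational symmetry.
(n-1)! = 15! = 1307674368000

1307674368000


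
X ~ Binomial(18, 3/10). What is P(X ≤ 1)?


P(X ≤ 1) = Σ P(X=i) for i=0..1
P(X=0) = 1628413597910449/1000000000000000000
P(X=1) = 6281023877654589/500000000000000000
Sum = 14190461353219627/1000000000000000000

P(X ≤ 1) = 14190461353219627/1000000000000000000 ≈ 1.42%


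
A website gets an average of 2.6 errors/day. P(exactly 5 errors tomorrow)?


Poisson(λ=2.6): P(X=5) = e^(-λ)×λ^k/k!
= e^(-2.6) × 2.6^5 / 5!
≈ 0.07427357821 × 118.81376 / 120 ≈ 0.073539

P(X=5) ≈ 0.073539 ≈ 7.35%


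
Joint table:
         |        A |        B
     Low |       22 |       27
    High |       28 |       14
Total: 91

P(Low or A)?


P(Low∨A) = P(Low) + P(A) - P(Low∧A)
= (49 + 50 - 22)/91 = 77/91 = 11/13

P = 11/13 ≈ 84.62%


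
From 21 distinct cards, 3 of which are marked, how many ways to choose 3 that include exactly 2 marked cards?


Choose 2 of the 3 marked cards and 1 of the other 18 cards:
C(3,2)×C(18,1) = 3×18 = 54

54


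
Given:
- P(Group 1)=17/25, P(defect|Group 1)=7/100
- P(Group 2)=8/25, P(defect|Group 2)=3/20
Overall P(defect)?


P(B) = Σ P(B|Aᵢ)×P(Aᵢ)
  7/100×17/25 = 119/2500
  3/20×8/25 = 6/125
Sum = 239/2500

P(defect) = 239/2500 ≈ 9.56%


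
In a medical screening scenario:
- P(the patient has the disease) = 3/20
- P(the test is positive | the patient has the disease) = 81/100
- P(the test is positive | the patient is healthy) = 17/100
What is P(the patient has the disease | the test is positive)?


Using Bayes' theorem:
P(A|B) = P(B|A)·P(A) / P(B)

P(the test is positive) = 81/100 × 3/20 + 17/100 × 17/20
= 243/2000 + 289/2000 = 133/500

P(the patient has the disease|the test is positive) = (243/2000) / (133/500) = 243/532

P(the patient has the disease|the test is positive) = 243/532 ≈ 45.68%


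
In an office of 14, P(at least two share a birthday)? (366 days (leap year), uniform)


P(all different) = Π(366-i)/366 for i=0..13
= 0.777440
P(match) = 1 - 0.777440 = 0.222560

P ≈ 0.2226 ≈ 22.26%


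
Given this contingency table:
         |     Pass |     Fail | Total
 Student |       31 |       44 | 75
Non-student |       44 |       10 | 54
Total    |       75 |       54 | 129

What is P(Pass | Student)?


P(Pass | Student) = 31/(31+44) = 31/75

P(Pass|Student) = 31/75 ≈ 41.33%


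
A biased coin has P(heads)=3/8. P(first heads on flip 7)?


Geometric: P(X=7) = (1-p)^(k-1)×p = (5/8)^6×3/8 = 46875/2097152

P(X=7) = 46875/2097152 ≈ 2.24%


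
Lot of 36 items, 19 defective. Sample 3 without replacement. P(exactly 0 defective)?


Hypergeometric: C(19,0)×C(17,3)/C(36,3)
= 1×680/7140 = 2/21

P(X=0) = 2/21 ≈ 9.52%


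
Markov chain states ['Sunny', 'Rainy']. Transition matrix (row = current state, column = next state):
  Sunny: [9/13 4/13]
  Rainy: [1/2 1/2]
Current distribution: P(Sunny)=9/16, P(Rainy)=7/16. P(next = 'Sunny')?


P(next=Sunny) = Σᵢ P(now=i)×P(i→Sunny)
= 9/16×9/13 + 7/16×1/2
= 81/208 + 7/32 = 253/416

P = 253/416 ≈ 0.6082


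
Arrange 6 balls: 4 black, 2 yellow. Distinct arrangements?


6!/(4!×2!) = 15

15


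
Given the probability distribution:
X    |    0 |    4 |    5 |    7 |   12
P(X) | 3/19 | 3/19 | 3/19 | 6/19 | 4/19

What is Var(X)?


E[X] = 117/19
E[X²] = 993/19
Var(X) = E[X²] - (E[X])² = 993/19 - 13689/361 = 5178/361

Var(X) = 5178/361 ≈ 14.3435


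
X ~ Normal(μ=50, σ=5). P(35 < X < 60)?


z₁=(35-50)/5=-3.0, z₂=(60-50)/5=2.0
P = Φ(2.0) - Φ(-3.0) = 0.977250 - 0.001350 = 0.975900 ≈ 0.9759

P(35 < X < 60) ≈ 0.9759


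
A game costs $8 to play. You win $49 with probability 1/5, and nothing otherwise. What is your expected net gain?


E[gain] = (49-8)×1/5 + (-8)×4/5
= 41/5 - 32/5 = 9/5

Expected net gain = $9/5 ≈ $1.80


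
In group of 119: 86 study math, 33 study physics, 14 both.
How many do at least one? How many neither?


|A∪B| = 86+33-14 = 105
Neither = 119-105 = 14

At least one: 105; Neither: 14


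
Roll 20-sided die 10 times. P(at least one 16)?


P(no 16)^10 = (19/20)^10 = 6131066257801/10240000000000
P(≥1) = 1 - 6131066257801/10240000000000 = 4108933742199/10240000000000

P = 4108933742199/10240000000000 ≈ 40.13%


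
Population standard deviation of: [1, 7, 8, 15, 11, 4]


Mean = 46/6 = 23/3
  (1-23/3)²=400/9
  (7-23/3)²=4/9
  (8-23/3)²=1/9
  (15-23/3)²=484/9
  (11-23/3)²=100/9
  (4-23/3)²=121/9
Σ(x-μ)² = 370/3
σ² = (370/3)/6 = 185/9

σ = √(185/9) ≈ 4.5338


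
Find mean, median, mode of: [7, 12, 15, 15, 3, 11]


Sorted: [3, 7, 11, 12, 15, 15]
Mean = 63/6 = 21/2
Median = 23/2
Freq: {7: 1, 12: 1, 15: 2, 3: 1, 11: 1}
Mode: [15]

Mean=21/2, Median=23/2, Mode=15


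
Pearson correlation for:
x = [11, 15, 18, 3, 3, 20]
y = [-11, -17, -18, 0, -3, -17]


n=6, Σx=70, Σy=-66, Σxy=-1049, Σx²=1088, Σy²=1032
r = (6×(-1049) - 70×(-66))/√((6×1088 - 70²)(6×1032 - (-66)²))
= -1674/√(1628×1836) = -1674/√2989008 ≈ -1674/1728.8748 ≈ -0.9683

r ≈ -0.9683


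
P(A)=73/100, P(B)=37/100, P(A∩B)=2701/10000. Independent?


P(A)×P(B) = 2701/10000
P(A∩B) = 2701/10000
Equal ✓ → Independent

Yes, independent


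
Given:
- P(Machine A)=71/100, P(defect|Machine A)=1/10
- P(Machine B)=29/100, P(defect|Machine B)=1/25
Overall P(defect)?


P(B) = Σ P(B|Aᵢ)×P(Aᵢ)
  1/10×71/100 = 71/1000
  1/25×29/100 = 29/2500
Sum = 413/5000

P(defect) = 413/5000 ≈ 8.26%


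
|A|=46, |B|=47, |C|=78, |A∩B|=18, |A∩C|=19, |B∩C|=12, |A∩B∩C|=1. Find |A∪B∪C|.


|A∪B∪C| = 46+47+78-18-19-12+1 = 123

|A∪B∪C| = 123


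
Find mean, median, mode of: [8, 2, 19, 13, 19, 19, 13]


Sorted: [2, 8, 13, 13, 19, 19, 19]
Mean = 93/7
Median = 13
Freq: {8: 1, 2: 1, 19: 3, 13: 2}
Mode: [19]

Mean=93/7, Median=13, Mode=19


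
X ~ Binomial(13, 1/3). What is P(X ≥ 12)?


P(X ≥ 12) = Σ P(X=i) for i=12..13
P(X=12) = 26/1594323
P(X=13) = 1/1594323
Sum = 1/59049

P(X ≥ 12) = 1/59049 ≈ 0.00%


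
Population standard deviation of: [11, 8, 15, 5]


Mean = 39/4
  (11-39/4)²=25/16
  (8-39/4)²=49/16
  (15-39/4)²=441/16
  (5-39/4)²=361/16
Σ(x-μ)² = 219/4
σ² = (219/4)/4 = 219/16

σ = √(219/16) ≈ 3.6997


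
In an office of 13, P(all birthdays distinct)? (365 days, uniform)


P(all different) = Π(365-i)/365 for i=0..12
= (365/365)×(364/365)×...×(353/365)
= 0.805590

P ≈ 0.8056 ≈ 80.56%


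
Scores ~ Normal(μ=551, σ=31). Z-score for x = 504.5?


z = (x - μ)/σ = (504.5 - 551)/31 = -1.5

z = -1.5


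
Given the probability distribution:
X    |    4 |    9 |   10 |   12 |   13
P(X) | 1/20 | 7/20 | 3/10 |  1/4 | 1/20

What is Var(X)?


E[X] = 10
E[X²] = 518/5
Var(X) = E[X²] - (E[X])² = 518/5 - 100 = 18/5

Var(X) = 18/5 ≈ 3.6000


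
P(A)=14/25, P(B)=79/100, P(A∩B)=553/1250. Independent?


P(A)×P(B) = 553/1250
P(A∩B) = 553/1250
Equal ✓ → Independent

Yes, independent


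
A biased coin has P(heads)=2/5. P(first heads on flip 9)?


Geometric: P(X=9) = (1-p)^(k-1)×p = (3/5)^8×2/5 = 13122/1953125

P(X=9) = 13122/1953125 ≈ 0.67%


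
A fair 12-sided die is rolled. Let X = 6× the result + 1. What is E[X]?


E[die] = (1+12)/2 = 13/2
E[X] = 6×13/2 + 1 = 40

E[X] = 40


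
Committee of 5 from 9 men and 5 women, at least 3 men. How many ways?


Count by #men:
  3M,2W: C(9,3)×C(5,2)=840
  4M,1W: C(9,4)×C(5,1)=630
  5M,0W: C(9,5)×C(5,0)=126
Total = 1596

1596


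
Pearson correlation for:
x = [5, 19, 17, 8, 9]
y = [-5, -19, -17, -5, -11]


n=5, Σx=58, Σy=-57, Σxy=-814, Σx²=820, Σy²=821
r = (5×(-814) - 58×(-57))/√((5×820 - 58²)(5×821 - (-57)²))
= -764/√(736×856) = -764/√630016 ≈ -764/793.7355 ≈ -0.9625

r ≈ -0.9625


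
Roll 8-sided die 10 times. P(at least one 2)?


P(no 2)^10 = (7/8)^10 = 282475249/1073741824
P(≥1) = 1 - 282475249/1073741824 = 791266575/1073741824

P = 791266575/1073741824 ≈ 73.69%


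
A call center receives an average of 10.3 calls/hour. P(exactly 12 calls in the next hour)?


Poisson(λ=10.3): P(X=12) = e^(-λ)×λ^k/k!
= e^(-10.3) × 10.3^12 / 12!
≈ 3.363309519e-05 × 1.42576088685e+12 / 479001600 ≈ 0.100110

P(X=12) ≈ 0.100110 ≈ 10.01%


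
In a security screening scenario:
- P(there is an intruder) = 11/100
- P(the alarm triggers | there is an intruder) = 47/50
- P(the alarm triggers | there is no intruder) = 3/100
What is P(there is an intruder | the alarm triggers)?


Using Bayes' theorem:
P(A|B) = P(B|A)·P(A) / P(B)

P(the alarm triggers) = 47/50 × 11/100 + 3/100 × 89/100
= 517/5000 + 267/10000 = 1301/10000

P(there is an intruder|the alarm triggers) = (517/5000) / (1301/10000) = 1034/1301

P(there is an intruder|the alarm triggers) = 1034/1301 ≈ 79.48%


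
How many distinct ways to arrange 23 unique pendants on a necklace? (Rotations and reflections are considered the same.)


Free circular arrangements: rotations and reflections both identified.
(n-1)!/2 = 22!/2 = 1124000727777607680000/2 = 562000363888803840000

562000363888803840000


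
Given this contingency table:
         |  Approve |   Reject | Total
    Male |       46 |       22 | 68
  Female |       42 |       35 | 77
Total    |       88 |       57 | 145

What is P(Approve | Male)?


P(Approve | Male) = 46/(46+22) = 46/68 = 23/34

P(Approve|Male) = 23/34 ≈ 67.65%


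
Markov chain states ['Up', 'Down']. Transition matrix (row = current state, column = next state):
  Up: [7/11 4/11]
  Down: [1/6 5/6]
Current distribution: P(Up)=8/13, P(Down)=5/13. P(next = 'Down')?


P(next=Down) = Σᵢ P(now=i)×P(i→Down)
= 8/13×4/11 + 5/13×5/6
= 32/143 + 25/78 = 467/858

P = 467/858 ≈ 0.5443


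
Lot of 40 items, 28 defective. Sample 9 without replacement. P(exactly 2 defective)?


Hypergeometric: C(28,2)×C(12,7)/C(40,9)
= 378×792/273438880 = 1701/1553630

P(X=2) = 1701/1553630 ≈ 0.11%


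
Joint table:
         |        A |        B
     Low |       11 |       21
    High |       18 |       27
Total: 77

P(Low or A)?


P(Low∨A) = P(Low) + P(A) - P(Low∧A)
= (32 + 29 - 11)/77 = 50/77

P = 50/77 ≈ 64.94%


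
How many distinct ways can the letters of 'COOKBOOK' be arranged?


Letters: 8, freq: {'C': 1, 'O': 4, 'K': 2, 'B': 1}
8!/(1!×4!×2!×1!) = 40320/48 = 840

840


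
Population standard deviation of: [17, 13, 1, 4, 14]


Mean = 49/5
  (17-49/5)²=1296/25
  (13-49/5)²=256/25
  (1-49/5)²=1936/25
  (4-49/5)²=841/25
  (14-49/5)²=441/25
Σ(x-μ)² = 954/5
σ² = (954/5)/5 = 954/25

σ = √(954/25) ≈ 6.1774


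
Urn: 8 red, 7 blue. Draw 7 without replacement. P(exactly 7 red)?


Hypergeometric: C(8,7)×C(7,0)/C(15,7)
= 8×1/6435 = 8/6435

P(X=7) = 8/6435 ≈ 0.12%


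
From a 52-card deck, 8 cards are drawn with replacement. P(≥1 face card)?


P(not a face card) = 40/52 = 10/13
P(none in 8 draws) = (10/13)^8 = 100000000/815730721
P(≥1 face card) = 1 - 100000000/815730721 = 715730721/815730721

P = 715730721/815730721 ≈ 87.74%


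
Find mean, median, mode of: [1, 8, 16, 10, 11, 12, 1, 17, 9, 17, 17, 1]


Sorted: [1, 1, 1, 8, 9, 10, 11, 12, 16, 17, 17, 17]
Mean = 120/12 = 10
Median = 21/2
Freq: {1: 3, 8: 1, 16: 1, 10: 1, 11: 1, 12: 1, 17: 3, 9: 1}
Mode: [1, 17]

Mean=10, Median=21/2, Mode=[1, 17]


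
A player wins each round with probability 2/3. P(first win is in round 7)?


Geometric: P(X=7) = (1-p)^(k-1)×p = (1/3)^6×2/3 = 2/2187

P(X=7) = 2/2187 ≈ 0.09%


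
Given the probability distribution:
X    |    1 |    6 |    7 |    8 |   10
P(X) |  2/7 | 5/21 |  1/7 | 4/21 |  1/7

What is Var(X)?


E[X] = 17/3
E[X²] = 127/3
Var(X) = E[X²] - (E[X])² = 127/3 - 289/9 = 92/9

Var(X) = 92/9 ≈ 10.2222


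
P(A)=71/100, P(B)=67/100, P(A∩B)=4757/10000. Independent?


P(A)×P(B) = 4757/10000
P(A∩B) = 4757/10000
Equal ✓ → Independent

Yes, independent


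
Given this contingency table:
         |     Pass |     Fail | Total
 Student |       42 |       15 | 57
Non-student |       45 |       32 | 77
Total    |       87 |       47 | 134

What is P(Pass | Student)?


P(Pass | Student) = 42/(42+15) = 42/57 = 14/19

P(Pass|Student) = 14/19 ≈ 73.68%


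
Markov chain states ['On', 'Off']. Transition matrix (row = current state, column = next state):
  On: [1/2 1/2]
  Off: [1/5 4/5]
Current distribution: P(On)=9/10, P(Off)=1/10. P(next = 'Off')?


P(next=Off) = Σᵢ P(now=i)×P(i→Off)
= 9/10×1/2 + 1/10×4/5
= 9/20 + 2/25 = 53/100

P = 53/100 ≈ 0.5300


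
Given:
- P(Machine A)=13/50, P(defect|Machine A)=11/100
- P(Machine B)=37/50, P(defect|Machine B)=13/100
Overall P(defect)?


P(B) = Σ P(B|Aᵢ)×P(Aᵢ)
  11/100×13/50 = 143/5000
  13/100×37/50 = 481/5000
Sum = 78/625

P(defect) = 78/625 ≈ 12.48%


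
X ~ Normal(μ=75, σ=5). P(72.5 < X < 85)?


z₁=(72.5-75)/5=-0.5, z₂=(85-75)/5=2.0
P = Φ(2.0) - Φ(-0.5) = 0.977250 - 0.308538 = 0.668712 ≈ 0.6687

P(72.5 < X < 85) ≈ 0.6687


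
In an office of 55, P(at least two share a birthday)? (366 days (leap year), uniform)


P(all different) = Π(366-i)/366 for i=0..54
= 0.013909
P(match) = 1 - 0.013909 = 0.986091

P ≈ 0.9861 ≈ 98.61%


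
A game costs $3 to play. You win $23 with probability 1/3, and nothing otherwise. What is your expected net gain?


E[gain] = (23-3)×1/3 + (-3)×2/3
= 20/3 - 2 = 14/3

Expected net gain = $14/3 ≈ $4.67


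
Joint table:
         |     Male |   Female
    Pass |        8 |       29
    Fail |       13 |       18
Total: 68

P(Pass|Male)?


P(Pass|Male) = 8/(8+13) = 8/21

P = 8/21 ≈ 38.10%


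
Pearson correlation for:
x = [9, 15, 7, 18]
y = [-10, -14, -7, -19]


n=4, Σx=49, Σy=-50, Σxy=-691, Σx²=679, Σy²=706
r = (4×(-691) - 49×(-50))/√((4×679 - 49²)(4×706 - (-50)²))
= -314/√(315×324) = -314/√102060 ≈ -314/319.4683 ≈ -0.9829

r ≈ -0.9829


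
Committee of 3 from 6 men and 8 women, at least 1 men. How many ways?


Count by #men:
  1M,2W: C(6,1)×C(8,2)=168
  2M,1W: C(6,2)×C(8,1)=120
  3M,0W: C(6,3)×C(8,0)=20
Total = 308

308


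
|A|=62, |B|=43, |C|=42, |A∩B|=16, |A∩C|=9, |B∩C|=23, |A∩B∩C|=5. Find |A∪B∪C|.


|A∪B∪C| = 62+43+42-16-9-23+5 = 104

|A∪B∪C| = 104


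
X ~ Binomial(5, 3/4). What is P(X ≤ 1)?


P(X ≤ 1) = Σ P(X=i) for i=0..1
P(X=0) = 1/1024
P(X=1) = 15/1024
Sum = 1/64

P(X ≤ 1) = 1/64 ≈ 1.56%


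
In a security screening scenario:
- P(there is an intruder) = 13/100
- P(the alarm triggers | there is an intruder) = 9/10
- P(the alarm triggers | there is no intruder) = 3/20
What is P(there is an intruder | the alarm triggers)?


Using Bayes' theorem:
P(A|B) = P(B|A)·P(A) / P(B)

P(the alarm triggers) = 9/10 × 13/100 + 3/20 × 87/100
= 117/1000 + 261/2000 = 99/400

P(there is an intruder|the alarm triggers) = (117/1000) / (99/400) = 26/55

P(there is an intruder|the alarm triggers) = 26/55 ≈ 47.27%


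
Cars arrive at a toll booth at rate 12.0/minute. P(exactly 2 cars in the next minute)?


Poisson(λ=12.0): P(X=2) = e^(-λ)×λ^k/k!
= e^(-12.0) × 12.0^2 / 2!
≈ 6.144212353e-06 × 144 / 2 ≈ 0.000442

P(X=2) ≈ 0.000442 ≈ 0.04%


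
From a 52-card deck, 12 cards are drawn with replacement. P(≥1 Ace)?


P(not a Ace) = 48/52 = 12/13
P(none in 12 draws) = (12/13)^12 = 8916100448256/23298085122481
P(≥1 Ace) = 1 - 8916100448256/23298085122481 = 14381984674225/23298085122481

P = 14381984674225/23298085122481 ≈ 61.73%


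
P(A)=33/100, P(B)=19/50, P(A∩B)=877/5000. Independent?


P(A)×P(B) = 627/5000
P(A∩B) = 877/5000
Not equal → NOT independent

No, not independent


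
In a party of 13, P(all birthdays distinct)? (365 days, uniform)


P(all different) = Π(365-i)/365 for i=0..12
= (365/365)×(364/365)×...×(353/365)
= 0.805590

P ≈ 0.8056 ≈ 80.56%


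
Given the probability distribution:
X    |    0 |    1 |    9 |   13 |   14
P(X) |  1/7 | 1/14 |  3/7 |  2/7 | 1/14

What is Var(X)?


E[X] = 121/14
E[X²] = 1359/14
Var(X) = E[X²] - (E[X])² = 1359/14 - 14641/196 = 4385/196

Var(X) = 4385/196 ≈ 22.3724


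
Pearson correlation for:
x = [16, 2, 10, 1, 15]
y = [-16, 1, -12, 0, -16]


n=5, Σx=44, Σy=-43, Σxy=-614, Σx²=586, Σy²=657
r = (5×(-614) - 44×(-43))/√((5×586 - 44²)(5×657 - (-43)²))
= -1178/√(994×1436) = -1178/√1427384 ≈ -1178/1194.7318 ≈ -0.9860

r ≈ -0.9860


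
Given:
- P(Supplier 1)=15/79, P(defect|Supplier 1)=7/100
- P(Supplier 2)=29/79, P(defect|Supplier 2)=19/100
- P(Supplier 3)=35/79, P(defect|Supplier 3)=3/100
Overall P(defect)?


P(B) = Σ P(B|Aᵢ)×P(Aᵢ)
  7/100×15/79 = 21/1580
  19/100×29/79 = 551/7900
  3/100×35/79 = 21/1580
Sum = 761/7900

P(defect) = 761/7900 ≈ 9.63%


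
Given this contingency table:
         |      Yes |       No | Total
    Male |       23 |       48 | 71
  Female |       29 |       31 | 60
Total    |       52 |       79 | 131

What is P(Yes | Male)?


P(Yes | Male) = 23/(23+48) = 23/71

P(Yes|Male) = 23/71 ≈ 32.39%


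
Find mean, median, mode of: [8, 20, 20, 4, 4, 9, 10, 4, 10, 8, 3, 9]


Sorted: [3, 4, 4, 4, 8, 8, 9, 9, 10, 10, 20, 20]
Mean = 109/12
Median = 17/2
Freq: {8: 2, 20: 2, 4: 3, 9: 2, 10: 2, 3: 1}
Mode: [4]

Mean=109/12, Median=17/2, Mode=4


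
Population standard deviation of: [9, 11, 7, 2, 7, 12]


Mean = 48/6 = 8
  (9-8)²=1
  (11-8)²=9
  (7-8)²=1
  (2-8)²=36
  (7-8)²=1
  (12-8)²=16
Σ(x-μ)² = 64
σ² = 64/6 = 32/3

σ = √(32/3) ≈ 3.2660


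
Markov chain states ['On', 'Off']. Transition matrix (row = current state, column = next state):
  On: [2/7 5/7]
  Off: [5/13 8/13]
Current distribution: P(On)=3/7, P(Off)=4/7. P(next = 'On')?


P(next=On) = Σᵢ P(now=i)×P(i→On)
= 3/7×2/7 + 4/7×5/13
= 6/49 + 20/91 = 218/637

P = 218/637 ≈ 0.3422


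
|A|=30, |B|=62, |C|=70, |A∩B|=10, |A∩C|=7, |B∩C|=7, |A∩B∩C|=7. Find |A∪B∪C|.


|A∪B∪C| = 30+62+70-10-7-7+7 = 145

|A∪B∪C| = 145


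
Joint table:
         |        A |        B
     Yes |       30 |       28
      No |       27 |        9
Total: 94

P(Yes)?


P(Yes) = (30+28)/94 = 58/94 = 29/47

P(Yes) = 29/47 ≈ 61.70%


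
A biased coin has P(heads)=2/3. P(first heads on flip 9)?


Geometric: P(X=9) = (1-p)^(k-1)×p = (1/3)^8×2/3 = 2/19683

P(X=9) = 2/19683 ≈ 0.01%


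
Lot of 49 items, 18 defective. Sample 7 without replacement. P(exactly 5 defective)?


Hypergeometric: C(18,5)×C(31,2)/C(49,7)
= 8568×465/85900584 = 23715/511313

P(X=5) = 23715/511313 ≈ 4.64%


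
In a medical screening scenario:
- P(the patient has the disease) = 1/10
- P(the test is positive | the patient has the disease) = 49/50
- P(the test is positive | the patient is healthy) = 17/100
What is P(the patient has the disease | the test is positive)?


Using Bayes' theorem:
P(A|B) = P(B|A)·P(A) / P(B)

P(the test is positive) = 49/50 × 1/10 + 17/100 × 9/10
= 49/500 + 153/1000 = 251/1000

P(the patient has the disease|the test is positive) = (49/500) / (251/1000) = 98/251

P(the patient has the disease|the test is positive) = 98/251 ≈ 39.04%


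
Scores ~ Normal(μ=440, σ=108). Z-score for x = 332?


z = (x - μ)/σ = (332 - 440)/108 = -1.0

z = -1.0


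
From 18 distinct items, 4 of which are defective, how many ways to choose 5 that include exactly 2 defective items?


Choose 2 of the 4 defective items and 3 of the other 14 items:
C(4,2)×C(14,3) = 6×364 = 2184

2184


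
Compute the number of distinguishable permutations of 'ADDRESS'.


Letters: 7, freq: {'A': 1, 'D': 2, 'R': 1, 'E': 1, 'S': 2}
7!/(1!×2!×1!×1!×2!) = 5040/4 = 1260

1260


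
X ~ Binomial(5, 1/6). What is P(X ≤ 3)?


P(X ≤ 3) = Σ P(X=i) for i=0..3
P(X=0) = 3125/7776
P(X=1) = 3125/7776
P(X=2) = 625/3888
P(X=3) = 125/3888
Sum = 3875/3888

P(X ≤ 3) = 3875/3888 ≈ 99.67%


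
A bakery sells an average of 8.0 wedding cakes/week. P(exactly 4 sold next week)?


Poisson(λ=8.0): P(X=4) = e^(-λ)×λ^k/k!
= e^(-8.0) × 8.0^4 / 4!
≈ 0.0003354626279 × 4096 / 24 ≈ 0.057252

P(X=4) ≈ 0.057252 ≈ 5.73%


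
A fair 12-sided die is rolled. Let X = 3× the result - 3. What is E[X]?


E[die] = (1+12)/2 = 13/2
E[X] = 3×13/2 - 3 = 33/2

E[X] = 33/2


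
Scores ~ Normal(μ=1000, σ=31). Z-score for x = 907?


z = (x - μ)/σ = (907 - 1000)/31 = -3.0

z = -3.0


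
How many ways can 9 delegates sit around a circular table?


Circular arrangements of 9 distinct objects: fix one position to break rotational symmetry.
(n-1)! = 8! = 40320

40320


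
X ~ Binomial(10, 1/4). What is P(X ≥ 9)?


P(X ≥ 9) = Σ P(X=i) for i=9..10
P(X=9) = 15/524288
P(X=10) = 1/1048576
Sum = 31/1048576

P(X ≥ 9) = 31/1048576 ≈ 0.00%


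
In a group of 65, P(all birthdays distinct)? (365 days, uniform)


P(all different) = Π(365-i)/365 for i=0..64
= (365/365)×(364/365)×...×(301/365)
= 0.002317

P ≈ 0.0023 ≈ 0.23%


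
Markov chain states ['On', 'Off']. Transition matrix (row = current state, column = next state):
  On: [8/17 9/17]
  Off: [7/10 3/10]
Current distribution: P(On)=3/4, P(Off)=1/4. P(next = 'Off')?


P(next=Off) = Σᵢ P(now=i)×P(i→Off)
= 3/4×9/17 + 1/4×3/10
= 27/68 + 3/40 = 321/680

P = 321/680 ≈ 0.4721


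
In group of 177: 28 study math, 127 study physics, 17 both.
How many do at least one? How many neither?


|A∪B| = 28+127-17 = 138
Neither = 177-138 = 39

At least one: 138; Neither: 39


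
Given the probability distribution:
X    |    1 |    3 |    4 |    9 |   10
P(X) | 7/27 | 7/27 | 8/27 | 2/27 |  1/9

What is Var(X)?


E[X] = 4
E[X²] = 220/9
Var(X) = E[X²] - (E[X])² = 220/9 - 16 = 76/9

Var(X) = 76/9 ≈ 8.4444


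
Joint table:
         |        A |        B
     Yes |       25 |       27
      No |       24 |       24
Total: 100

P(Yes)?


P(Yes) = (25+27)/100 = 52/100 = 13/25

P(Yes) = 13/25 ≈ 52.00%


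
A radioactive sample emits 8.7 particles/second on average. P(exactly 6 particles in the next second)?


Poisson(λ=8.7): P(X=6) = e^(-λ)×λ^k/k!
= e^(-8.7) × 8.7^6 / 6!
≈ 0.000166585811 × 433626.201009 / 720 ≈ 0.100328

P(X=6) ≈ 0.100328 ≈ 10.03%


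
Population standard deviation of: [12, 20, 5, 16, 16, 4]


Mean = 73/6
  (12-73/6)²=1/36
  (20-73/6)²=2209/36
  (5-73/6)²=1849/36
  (16-73/6)²=529/36
  (16-73/6)²=529/36
  (4-73/6)²=2401/36
Σ(x-μ)² = 1253/6
σ² = (1253/6)/6 = 1253/36

σ = √(1253/36) ≈ 5.8996


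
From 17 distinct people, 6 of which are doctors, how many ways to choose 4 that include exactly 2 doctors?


Choose 2 of the 6 doctors and 2 of the other 11 people:
C(6,2)×C(11,2) = 15×55 = 825

825


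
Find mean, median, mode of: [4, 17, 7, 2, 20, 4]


Sorted: [2, 4, 4, 7, 17, 20]
Mean = 54/6 = 9
Median = 11/2
Freq: {4: 2, 17: 1, 7: 1, 2: 1, 20: 1}
Mode: [4]

Mean=9, Median=11/2, Mode=4


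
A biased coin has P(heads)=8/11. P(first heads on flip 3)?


Geometric: P(X=3) = (1-p)^(k-1)×p = (3/11)^2×8/11 = 72/1331

P(X=3) = 72/1331 ≈ 5.41%


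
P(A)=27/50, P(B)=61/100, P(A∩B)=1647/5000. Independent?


P(A)×P(B) = 1647/5000
P(A∩B) = 1647/5000
Equal ✓ → Independent

Yes, independent


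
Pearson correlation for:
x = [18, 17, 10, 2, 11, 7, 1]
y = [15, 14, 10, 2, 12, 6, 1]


n=7, Σx=66, Σy=60, Σxy=787, Σx²=888, Σy²=706
r = (7×787 - 66×60)/√((7×888 - 66²)(7×706 - 60²))
= 1549/√(1860×1342) = 1549/√2496120 ≈ 1549/1579.9114 ≈ 0.9804

r ≈ 0.9804


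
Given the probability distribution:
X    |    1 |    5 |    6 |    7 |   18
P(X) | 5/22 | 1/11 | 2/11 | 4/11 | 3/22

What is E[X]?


E[X] = Σ x·P(X=x)
= (1)×(5/22) + (5)×(1/11) + (6)×(2/11) + (7)×(4/11) + (18)×(3/22)
= 149/22

E[X] = 149/22


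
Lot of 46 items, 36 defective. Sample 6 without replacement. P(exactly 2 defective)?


Hypergeometric: C(36,2)×C(10,4)/C(46,6)
= 630×210/9366819 = 6300/446039

P(X=2) = 6300/446039 ≈ 1.41%


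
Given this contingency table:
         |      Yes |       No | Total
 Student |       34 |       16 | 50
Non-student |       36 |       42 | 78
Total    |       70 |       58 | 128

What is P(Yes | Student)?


P(Yes | Student) = 34/(34+16) = 34/50 = 17/25

P(Yes|Student) = 17/25 ≈ 68.00%


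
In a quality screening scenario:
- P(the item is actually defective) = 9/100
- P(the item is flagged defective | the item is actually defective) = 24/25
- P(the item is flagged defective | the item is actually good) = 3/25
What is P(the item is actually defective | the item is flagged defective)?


Using Bayes' theorem:
P(A|B) = P(B|A)·P(A) / P(B)

P(the item is flagged defective) = 24/25 × 9/100 + 3/25 × 91/100
= 54/625 + 273/2500 = 489/2500

P(the item is actually defective|the item is flagged defective) = (54/625) / (489/2500) = 72/163

P(the item is actually defective|the item is flagged defective) = 72/163 ≈ 44.17%


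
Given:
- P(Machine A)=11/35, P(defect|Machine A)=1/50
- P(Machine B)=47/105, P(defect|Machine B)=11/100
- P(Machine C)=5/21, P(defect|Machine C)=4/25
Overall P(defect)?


P(B) = Σ P(B|Aᵢ)×P(Aᵢ)
  1/50×11/35 = 11/1750
  11/100×47/105 = 517/10500
  4/25×5/21 = 4/105
Sum = 983/10500

P(defect) = 983/10500 ≈ 9.36%


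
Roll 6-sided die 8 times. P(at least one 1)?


P(no 1)^8 = (5/6)^8 = 390625/1679616
P(≥1) = 1 - 390625/1679616 = 1288991/1679616

P = 1288991/1679616 ≈ 76.74%


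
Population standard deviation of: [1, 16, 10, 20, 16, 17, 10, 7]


Mean = 97/8
  (1-97/8)²=7921/64
  (16-97/8)²=961/64
  (10-97/8)²=289/64
  (20-97/8)²=3969/64
  (16-97/8)²=961/64
  (17-97/8)²=1521/64
  (10-97/8)²=289/64
  (7-97/8)²=1681/64
Σ(x-μ)² = 2199/8
σ² = (2199/8)/8 = 2199/64

σ = √(2199/64) ≈ 5.8617


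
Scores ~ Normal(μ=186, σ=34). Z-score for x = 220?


z = (x - μ)/σ = (220 - 186)/34 = 1.0

z = 1.0


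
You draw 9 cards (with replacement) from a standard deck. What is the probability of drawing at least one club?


P(not a club) = 39/52 = 3/4
P(none in 9 draws) = (3/4)^9 = 19683/262144
P(≥1 club) = 1 - 19683/262144 = 242461/262144

P = 242461/262144 ≈ 92.49%


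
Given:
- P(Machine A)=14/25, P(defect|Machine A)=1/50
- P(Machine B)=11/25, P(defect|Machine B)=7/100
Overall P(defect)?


P(B) = Σ P(B|Aᵢ)×P(Aᵢ)
  1/50×14/25 = 7/625
  7/100×11/25 = 77/2500
Sum = 21/500

P(defect) = 21/500 ≈ 4.20%


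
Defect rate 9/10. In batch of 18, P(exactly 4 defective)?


Binomial: P(X=4) = C(18,4)×p^4×(1-p)^14
= 3060 × 6561/10000 × 1/100000000000000 = 1003833/50000000000000000

P(X=4) = 1003833/50000000000000000 ≈ 0.00%


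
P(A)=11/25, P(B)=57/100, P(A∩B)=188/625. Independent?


P(A)×P(B) = 627/2500
P(A∩B) = 188/625
Not equal → NOT independent

No, not independent


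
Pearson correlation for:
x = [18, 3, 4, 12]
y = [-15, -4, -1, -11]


n=4, Σx=37, Σy=-31, Σxy=-418, Σx²=493, Σy²=363
r = (4×(-418) - 37×(-31))/√((4×493 - 37²)(4×363 - (-31)²))
= -525/√(603×491) = -525/√296073 ≈ -525/544.1259 ≈ -0.9649

r ≈ -0.9649
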